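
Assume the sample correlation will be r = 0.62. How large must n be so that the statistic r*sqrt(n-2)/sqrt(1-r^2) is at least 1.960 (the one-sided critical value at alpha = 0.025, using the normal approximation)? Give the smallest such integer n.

9

r√(n−2)/√(1−r²) ≥ 1.960  ⇔  n−2 ≥ (1.960)²·(1−r²)/r²
(1−r²)/r² = (1−0.3844)/0.3844 = 1.6015
n ≥ 2 + 3.8416·1.6015 = 2 + 6.1523 = 8.1523
⌈8.1523⌉ = 9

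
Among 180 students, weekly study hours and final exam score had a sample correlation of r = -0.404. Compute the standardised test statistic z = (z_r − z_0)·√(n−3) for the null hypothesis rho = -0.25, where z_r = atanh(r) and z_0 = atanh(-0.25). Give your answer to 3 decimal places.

z_r = atanh(-0.404) = -0.428420,  z_0 = atanh(-0.25) = -0.255413
SE = 1/√(n−3) = 1/√177 = 0.075165
z = (z_r − z_0)/SE = (-0.428420 − (-0.255413)) / 0.075165 = -0.173007 / 0.075165 = -2.302

-2.302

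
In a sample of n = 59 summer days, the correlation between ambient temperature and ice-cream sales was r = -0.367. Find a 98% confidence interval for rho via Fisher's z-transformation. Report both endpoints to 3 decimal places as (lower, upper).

(-0.602, -0.074)

z_r = atanh(-0.367) = -0.384952;  SE = 1/√(n−3) = 1/√56 = 0.133631
z-limits: -0.384952 ± 2.326·0.133631 = -0.384952 ± 0.310826 = [-0.695778, -0.074126]
ρ-limits: (tanh -0.695778, tanh -0.074126) = (-0.602, -0.074)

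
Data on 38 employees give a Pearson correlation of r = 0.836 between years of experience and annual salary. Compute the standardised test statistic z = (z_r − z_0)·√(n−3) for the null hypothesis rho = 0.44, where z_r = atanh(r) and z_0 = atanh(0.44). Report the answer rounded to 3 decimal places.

Fisher z: atanh(0.836) = 1.207739, atanh(0.44) = 0.472231
z = (z_r − z_0)·√(n−3) = (1.207739 − 0.472231)·√35 = 0.735508 · 5.916080 = 4.351

4.351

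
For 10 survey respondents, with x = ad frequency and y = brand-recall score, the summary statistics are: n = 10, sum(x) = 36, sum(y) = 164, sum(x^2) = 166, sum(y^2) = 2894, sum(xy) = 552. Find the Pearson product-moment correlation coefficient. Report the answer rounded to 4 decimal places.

-0.4452

S_xy = nΣxy − ΣxΣy = 10·552 − 36·164 = 5520 − 5904 = -384
S_xx = nΣx² − (Σx)² = 10·166 − 36² = 1660 − 1296 = 364
S_yy = nΣy² − (Σy)² = 10·2894 − 164² = 28940 − 26896 = 2044
r = S_xy / √(S_xx·S_yy) = -384 / √(364·2044) = -384 / √744016 = -384 / 862.5636 = -0.4452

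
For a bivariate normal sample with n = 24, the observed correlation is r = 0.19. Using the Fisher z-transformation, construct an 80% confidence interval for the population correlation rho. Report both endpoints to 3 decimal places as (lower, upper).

Fisher z: z_r = atanh(r) = ½·ln((1+0.19)/(1−0.19)) = 0.192337
SE(z) = 1/√(n−3) = 1/√21 = 0.218218
80% ⇒ z* = 1.282; margin = 1.282·0.218218 = 0.279755
CI on z-scale: (-0.087418, 0.472092)
Back-transform: tanh(-0.087418) = -0.087196, tanh(0.472092) = 0.439888

(-0.087, 0.440)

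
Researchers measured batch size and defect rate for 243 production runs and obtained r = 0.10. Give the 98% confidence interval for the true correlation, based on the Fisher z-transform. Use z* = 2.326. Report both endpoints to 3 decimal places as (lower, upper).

z_r = atanh(0.10) = 0.100335;  SE = 1/√(n−3) = 1/√240 = 0.064550
z-limits: 0.100335 ± 2.326·0.064550 = 0.100335 ± 0.150143 = [-0.049808, 0.250478]
ρ-limits: (tanh -0.049808, tanh 0.250478) = (-0.050, 0.245)

(-0.050, 0.245)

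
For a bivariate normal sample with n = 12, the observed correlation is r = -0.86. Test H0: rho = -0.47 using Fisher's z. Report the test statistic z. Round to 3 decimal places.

Fisher z: atanh(-0.86) = -1.293345, atanh(-0.47) = -0.510070
z = (z_r − z_0)·√(n−3) = (-1.293345 − (-0.510070))·√9 = -0.783275 · 3.000000 = -2.350

-2.350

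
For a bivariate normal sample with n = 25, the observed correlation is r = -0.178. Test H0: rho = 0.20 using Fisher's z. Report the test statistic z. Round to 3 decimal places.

-1.795

z_r = atanh(-0.178) = -0.179916,  z_0 = atanh(0.20) = 0.202733
SE = 1/√(n−3) = 1/√22 = 0.213201
z = (z_r − z_0)/SE = (-0.179916 − 0.202733) / 0.213201 = -0.382649 / 0.213201 = -1.795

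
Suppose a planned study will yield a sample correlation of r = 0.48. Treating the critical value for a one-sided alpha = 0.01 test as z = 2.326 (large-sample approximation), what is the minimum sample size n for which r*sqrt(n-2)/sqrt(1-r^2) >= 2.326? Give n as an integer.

21

r√(n−2)/√(1−r²) ≥ 2.326  ⇔  n−2 ≥ (2.326)²·(1−r²)/r²
(1−r²)/r² = (1−0.2304)/0.2304 = 3.3403
n ≥ 2 + 5.410276·3.3403 = 2 + 18.0719 = 20.0719
⌈20.0719⌉ = 21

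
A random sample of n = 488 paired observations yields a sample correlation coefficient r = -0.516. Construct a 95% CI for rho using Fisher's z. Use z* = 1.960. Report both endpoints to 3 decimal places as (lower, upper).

Fisher z: z_r = atanh(r) = ½·ln((1+(-0.516))/(1−(-0.516))) = -0.570873
SE(z) = 1/√(n−3) = 1/√485 = 0.045408
95% ⇒ z* = 1.960; margin = 1.960·0.045408 = 0.089000
CI on z-scale: (-0.659873, -0.481873)
Back-transform: tanh(-0.659873) = -0.578279, tanh(-0.481873) = -0.447742

(-0.578, -0.448)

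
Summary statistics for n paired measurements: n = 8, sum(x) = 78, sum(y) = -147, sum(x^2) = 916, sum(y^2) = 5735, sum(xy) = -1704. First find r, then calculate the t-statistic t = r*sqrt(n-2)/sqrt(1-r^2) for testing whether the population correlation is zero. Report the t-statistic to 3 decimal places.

Numerator: nΣxy − (Σx)(Σy) = 8·(-1704) − (78)(-147) = -2166
Denominator: √[(nΣx²−(Σx)²)(nΣy²−(Σy)²)]
  nΣx²−(Σx)² = 8·916 − 6084 = 1244;  nΣy²−(Σy)² = 8·5735 − 21609 = 24271
  √(1244·24271) = √30193124 = 5494.8270
r = -2166 / 5494.8270 = -0.3942
t = r·√(n−2)/√(1−r²) = -0.3942·√6 / √(1−0.155394) = -0.965589 / 0.919024 = -1.051

-1.051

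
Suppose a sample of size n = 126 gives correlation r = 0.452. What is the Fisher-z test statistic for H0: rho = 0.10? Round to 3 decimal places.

z_r = atanh(0.452) = 0.487211,  z_0 = atanh(0.10) = 0.100335
SE = 1/√(n−3) = 1/√123 = 0.090167
z = (z_r − z_0)/SE = (0.487211 − 0.100335) / 0.090167 = 0.386876 / 0.090167 = 4.291

4.291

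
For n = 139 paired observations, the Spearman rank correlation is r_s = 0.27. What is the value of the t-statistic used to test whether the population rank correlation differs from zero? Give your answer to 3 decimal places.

3.282

1 − r_s² = 1 − 0.0729 = 0.9271;  √(1−r_s²) = 0.962860
√(n−2) = √137 = 11.704700
t = r_s·√(n−2)/√(1−r_s²) = 0.27 · 11.704700 / 0.962860 = 3.282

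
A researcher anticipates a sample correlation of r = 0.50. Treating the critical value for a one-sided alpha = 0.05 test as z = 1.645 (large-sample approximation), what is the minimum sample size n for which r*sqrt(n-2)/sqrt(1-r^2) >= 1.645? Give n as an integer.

11

r√(n−2)/√(1−r²) ≥ 1.645  ⇔  n−2 ≥ (1.645)²·(1−r²)/r²
(1−r²)/r² = (1−0.2500)/0.2500 = 3.0000
n ≥ 2 + 2.706025·3.0000 = 2 + 8.1181 = 10.1181
⌈10.1181⌉ = 11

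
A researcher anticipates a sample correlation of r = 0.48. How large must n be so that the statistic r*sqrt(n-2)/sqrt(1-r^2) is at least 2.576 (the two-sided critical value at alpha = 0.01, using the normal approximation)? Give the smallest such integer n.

25

Need r·√(n−2)/√(1−r²) ≥ 2.576
√(n−2) ≥ 2.576·√(1−0.2304) / 0.48 = 2.576·0.877268 / 0.48 = 4.7080
n−2 ≥ 22.1653  ⇒  n ≥ 24.1653
Smallest integer n = 25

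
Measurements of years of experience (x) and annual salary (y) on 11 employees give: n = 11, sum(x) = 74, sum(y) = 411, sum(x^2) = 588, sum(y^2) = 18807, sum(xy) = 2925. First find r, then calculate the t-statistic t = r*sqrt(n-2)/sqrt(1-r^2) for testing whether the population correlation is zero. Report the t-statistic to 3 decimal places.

Numerator: nΣxy − (Σx)(Σy) = 11·2925 − (74)(411) = 1761
Denominator: √[(nΣx²−(Σx)²)(nΣy²−(Σy)²)]
  nΣx²−(Σx)² = 11·588 − 5476 = 992;  nΣy²−(Σy)² = 11·18807 − 168921 = 37956
  √(992·37956) = √37652352 = 6136.1512
r = 1761 / 6136.1512 = 0.2870
t = r·√(n−2)/√(1−r²) = 0.2870·√9 / √(1−0.082369) = 0.861000 / 0.957931 = 0.899

0.899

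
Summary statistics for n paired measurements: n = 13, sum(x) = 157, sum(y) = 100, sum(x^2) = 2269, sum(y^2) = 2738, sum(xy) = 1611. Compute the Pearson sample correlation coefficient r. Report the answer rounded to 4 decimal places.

S_xy = nΣxy − ΣxΣy = 13·1611 − 157·100 = 20943 − 15700 = 5243
S_xx = nΣx² − (Σx)² = 13·2269 − 157² = 29497 − 24649 = 4848
S_yy = nΣy² − (Σy)² = 13·2738 − 100² = 35594 − 10000 = 25594
r = S_xy / √(S_xx·S_yy) = 5243 / √(4848·25594) = 5243 / √124079712 = 5243 / 11139.1073 = 0.4707

0.4707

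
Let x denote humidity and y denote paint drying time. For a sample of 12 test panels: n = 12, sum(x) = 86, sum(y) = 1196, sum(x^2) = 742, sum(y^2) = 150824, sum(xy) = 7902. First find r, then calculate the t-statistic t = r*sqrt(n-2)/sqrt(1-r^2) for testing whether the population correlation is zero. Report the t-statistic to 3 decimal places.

-1.127

Numerator: nΣxy − (Σx)(Σy) = 12·7902 − (86)(1196) = -8032
Denominator: √[(nΣx²−(Σx)²)(nΣy²−(Σy)²)]
  nΣx²−(Σx)² = 12·742 − 7396 = 1508;  nΣy²−(Σy)² = 12·150824 − 1430416 = 379472
  √(1508·379472) = √572243776 = 23921.6173
r = -8032 / 23921.6173 = -0.3358
t = r·√(n−2)/√(1−r²) = -0.3358·√10 / √(1−0.112762) = -1.061893 / 0.941933 = -1.127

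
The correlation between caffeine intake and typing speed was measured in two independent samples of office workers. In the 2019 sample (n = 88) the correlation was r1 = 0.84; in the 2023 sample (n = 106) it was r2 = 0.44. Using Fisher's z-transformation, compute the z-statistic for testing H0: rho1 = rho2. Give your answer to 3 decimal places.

5.111

z1 = atanh(0.84) = 1.221174,  z2 = atanh(0.44) = 0.472231
SE = √(1/(n1−3) + 1/(n2−3)) = √(1/85 + 1/103) = √(0.0117647 + 0.0097087) = √0.0214734 = 0.146538
z = (z1 − z2)/SE = (1.221174 − 0.472231) / 0.146538 = 0.748943 / 0.146538 = 5.111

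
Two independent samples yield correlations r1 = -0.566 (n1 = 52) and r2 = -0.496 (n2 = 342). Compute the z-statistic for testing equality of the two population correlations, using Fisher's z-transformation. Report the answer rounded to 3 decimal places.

-0.639

z1 = atanh(-0.566) = -0.641618,  z2 = atanh(-0.496) = -0.543987
SE = √(1/(n1−3) + 1/(n2−3)) = √(1/49 + 1/339) = √(0.0204082 + 0.0029499) = √0.0233581 = 0.152834
z = (z1 − z2)/SE = (-0.641618 − (-0.543987)) / 0.152834 = -0.097631 / 0.152834 = -0.639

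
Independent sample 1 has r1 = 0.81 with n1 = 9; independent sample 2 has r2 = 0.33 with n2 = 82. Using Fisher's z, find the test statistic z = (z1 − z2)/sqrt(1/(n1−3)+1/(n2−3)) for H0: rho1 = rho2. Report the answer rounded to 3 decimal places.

z1 = atanh(0.81) = 1.127029,  z2 = atanh(0.33) = 0.342828
SE = √(1/(n1−3) + 1/(n2−3)) = √(1/6 + 1/79) = √(0.1666667 + 0.0126582) = √0.1793249 = 0.423468
z = (z1 − z2)/SE = (1.127029 − 0.342828) / 0.423468 = 0.784201 / 0.423468 = 1.852

1.852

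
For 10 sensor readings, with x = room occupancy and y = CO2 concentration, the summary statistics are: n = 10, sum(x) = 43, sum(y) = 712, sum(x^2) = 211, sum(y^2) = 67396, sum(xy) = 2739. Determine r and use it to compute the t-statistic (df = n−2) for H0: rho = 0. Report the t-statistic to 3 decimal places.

-1.584

S_xy = nΣxy − ΣxΣy = 10·2739 − 43·712 = 27390 − 30616 = -3226
S_xx = nΣx² − (Σx)² = 10·211 − 43² = 2110 − 1849 = 261
S_yy = nΣy² − (Σy)² = 10·67396 − 712² = 673960 − 506944 = 167016
r = S_xy / √(S_xx·S_yy) = -3226 / √(261·167016) = -3226 / √43591176 = -3226 / 6602.3614 = -0.4886
t = r·√(n−2)/√(1−r²) = -0.4886·√8 / √(1−0.238730) = -1.381969 / 0.872508 = -1.584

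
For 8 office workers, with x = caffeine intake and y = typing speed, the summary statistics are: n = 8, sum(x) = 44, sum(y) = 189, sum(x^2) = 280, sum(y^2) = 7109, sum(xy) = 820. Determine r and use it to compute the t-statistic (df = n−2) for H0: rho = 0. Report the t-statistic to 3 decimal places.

-2.351

Numerator: nΣxy − (Σx)(Σy) = 8·820 − (44)(189) = -1756
Denominator: √[(nΣx²−(Σx)²)(nΣy²−(Σy)²)]
  nΣx²−(Σx)² = 8·280 − 1936 = 304;  nΣy²−(Σy)² = 8·7109 − 35721 = 21151
  √(304·21151) = √6429904 = 2535.7255
r = -1756 / 2535.7255 = -0.6925
t = r·√(n−2)/√(1−r²) = -0.6925·√6 / √(1−0.479556) = -1.696272 / 0.721418 = -2.351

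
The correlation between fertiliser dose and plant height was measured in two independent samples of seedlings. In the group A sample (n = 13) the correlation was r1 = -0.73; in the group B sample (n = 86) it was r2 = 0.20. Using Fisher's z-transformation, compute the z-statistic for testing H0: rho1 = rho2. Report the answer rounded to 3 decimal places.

-3.380

z1 = atanh(-0.73) = -0.928727,  z2 = atanh(0.20) = 0.202733
SE = √(1/(n1−3) + 1/(n2−3)) = √(1/10 + 1/83) = √(0.1000000 + 0.0120482) = √0.1120482 = 0.334736
z = (z1 − z2)/SE = (-0.928727 − 0.202733) / 0.334736 = -1.131460 / 0.334736 = -3.380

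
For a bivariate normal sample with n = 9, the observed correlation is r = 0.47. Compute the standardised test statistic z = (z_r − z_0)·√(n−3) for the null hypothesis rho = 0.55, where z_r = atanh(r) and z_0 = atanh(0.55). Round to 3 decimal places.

-0.265

z_r = atanh(0.47) = 0.510070,  z_0 = atanh(0.55) = 0.618381
SE = 1/√(n−3) = 1/√6 = 0.408248
z = (z_r − z_0)/SE = (0.510070 − 0.618381) / 0.408248 = -0.108311 / 0.408248 = -0.265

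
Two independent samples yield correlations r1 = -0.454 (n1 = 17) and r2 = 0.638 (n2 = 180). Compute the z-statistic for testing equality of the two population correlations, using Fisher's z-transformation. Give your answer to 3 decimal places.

z1 = atanh(-0.454) = -0.489727,  z2 = atanh(0.638) = 0.754794
SE = √(1/(n1−3) + 1/(n2−3)) = √(1/14 + 1/177) = √(0.0714286 + 0.0056497) = √0.0770783 = 0.277630
z = (z1 − z2)/SE = (-0.489727 − 0.754794) / 0.277630 = -1.244521 / 0.277630 = -4.483

-4.483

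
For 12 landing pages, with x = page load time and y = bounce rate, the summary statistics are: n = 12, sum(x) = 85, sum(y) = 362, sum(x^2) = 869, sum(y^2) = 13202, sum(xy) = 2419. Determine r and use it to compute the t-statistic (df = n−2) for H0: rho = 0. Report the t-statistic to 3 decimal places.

-0.599

Numerator: nΣxy − (Σx)(Σy) = 12·2419 − (85)(362) = -1742
Denominator: √[(nΣx²−(Σx)²)(nΣy²−(Σy)²)]
  nΣx²−(Σx)² = 12·869 − 7225 = 3203;  nΣy²−(Σy)² = 12·13202 − 131044 = 27380
  √(3203·27380) = √87698140 = 9364.7285
r = -1742 / 9364.7285 = -0.1860
t = r·√(n−2)/√(1−r²) = -0.1860·√10 / √(1−0.034596) = -0.588184 / 0.982550 = -0.599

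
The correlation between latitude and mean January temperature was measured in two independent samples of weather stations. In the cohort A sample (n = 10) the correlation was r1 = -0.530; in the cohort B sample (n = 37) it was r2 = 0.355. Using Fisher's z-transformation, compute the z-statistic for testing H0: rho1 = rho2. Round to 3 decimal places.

-2.316

z1 = atanh(-0.530) = -0.590145,  z2 = atanh(0.355) = 0.371153
SE = √(1/(n1−3) + 1/(n2−3)) = √(1/7 + 1/34) = √(0.1428571 + 0.0294118) = √0.1722689 = 0.415053
z = (z1 − z2)/SE = (-0.590145 − 0.371153) / 0.415053 = -0.961298 / 0.415053 = -2.316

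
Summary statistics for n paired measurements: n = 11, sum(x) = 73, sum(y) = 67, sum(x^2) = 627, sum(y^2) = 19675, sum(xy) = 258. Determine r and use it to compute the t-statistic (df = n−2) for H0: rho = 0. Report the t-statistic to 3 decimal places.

S_xy = nΣxy − ΣxΣy = 11·258 − 73·67 = 2838 − 4891 = -2053
S_xx = nΣx² − (Σx)² = 11·627 − 73² = 6897 − 5329 = 1568
S_yy = nΣy² − (Σy)² = 11·19675 − 67² = 216425 − 4489 = 211936
r = S_xy / √(S_xx·S_yy) = -2053 / √(1568·211936) = -2053 / √332315648 = -2053 / 18229.5268 = -0.1126
t = r·√(n−2)/√(1−r²) = -0.1126·√9 / √(1−0.012679) = -0.337800 / 0.993640 = -0.340

-0.340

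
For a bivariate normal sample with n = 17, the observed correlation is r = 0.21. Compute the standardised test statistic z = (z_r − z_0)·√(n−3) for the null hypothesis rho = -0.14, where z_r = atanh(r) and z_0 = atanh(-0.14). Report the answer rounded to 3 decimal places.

1.325

z_r = atanh(0.21) = 0.213171,  z_0 = atanh(-0.14) = -0.140926
SE = 1/√(n−3) = 1/√14 = 0.267261
z = (z_r − z_0)/SE = (0.213171 − (-0.140926)) / 0.267261 = 0.354097 / 0.267261 = 1.325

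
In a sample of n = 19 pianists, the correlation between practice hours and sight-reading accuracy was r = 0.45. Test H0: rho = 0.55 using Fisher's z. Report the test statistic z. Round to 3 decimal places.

Fisher z: atanh(0.45) = 0.484700, atanh(0.55) = 0.618381
z = (z_r − z_0)·√(n−3) = (0.484700 − 0.618381)·√16 = -0.133681 · 4.000000 = -0.535

-0.535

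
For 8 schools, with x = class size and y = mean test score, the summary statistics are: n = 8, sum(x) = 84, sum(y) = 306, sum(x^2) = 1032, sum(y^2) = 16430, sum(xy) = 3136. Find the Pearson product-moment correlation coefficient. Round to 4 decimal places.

Numerator: nΣxy − (Σx)(Σy) = 8·3136 − (84)(306) = -616
Denominator: √[(nΣx²−(Σx)²)(nΣy²−(Σy)²)]
  nΣx²−(Σx)² = 8·1032 − 7056 = 1200;  nΣy²−(Σy)² = 8·16430 − 93636 = 37804
  √(1200·37804) = √45364800 = 6735.3396
r = -616 / 6735.3396 = -0.0915

-0.0915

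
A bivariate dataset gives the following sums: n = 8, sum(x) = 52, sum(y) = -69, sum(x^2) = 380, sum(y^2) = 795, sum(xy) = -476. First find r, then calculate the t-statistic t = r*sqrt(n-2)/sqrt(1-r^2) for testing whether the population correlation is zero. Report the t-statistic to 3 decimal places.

-0.771

Numerator: nΣxy − (Σx)(Σy) = 8·(-476) − (52)(-69) = -220
Denominator: √[(nΣx²−(Σx)²)(nΣy²−(Σy)²)]
  nΣx²−(Σx)² = 8·380 − 2704 = 336;  nΣy²−(Σy)² = 8·795 − 4761 = 1599
  √(336·1599) = √537264 = 732.9829
r = -220 / 732.9829 = -0.3001
t = r·√(n−2)/√(1−r²) = -0.3001·√6 / √(1−0.090060) = -0.735092 / 0.953908 = -0.771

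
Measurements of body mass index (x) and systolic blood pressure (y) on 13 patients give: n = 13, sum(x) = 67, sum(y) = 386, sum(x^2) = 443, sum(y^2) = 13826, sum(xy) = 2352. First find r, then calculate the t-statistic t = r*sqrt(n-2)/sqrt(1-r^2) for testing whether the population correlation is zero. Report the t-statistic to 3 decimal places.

Numerator: nΣxy − (Σx)(Σy) = 13·2352 − (67)(386) = 4714
Denominator: √[(nΣx²−(Σx)²)(nΣy²−(Σy)²)]
  nΣx²−(Σx)² = 13·443 − 4489 = 1270;  nΣy²−(Σy)² = 13·13826 − 148996 = 30742
  √(1270·30742) = √39042340 = 6248.3870
r = 4714 / 6248.3870 = 0.7544
t = r·√(n−2)/√(1−r²) = 0.7544·√11 / √(1−0.569119) = 2.502062 / 0.656415 = 3.812

3.812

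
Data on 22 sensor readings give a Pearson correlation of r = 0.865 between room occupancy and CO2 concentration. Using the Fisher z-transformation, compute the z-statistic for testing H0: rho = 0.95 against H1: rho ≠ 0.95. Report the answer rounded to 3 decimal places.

Fisher z: atanh(0.865) = 1.312871, atanh(0.95) = 1.831781
z = (z_r − z_0)·√(n−3) = (1.312871 − 1.831781)·√19 = -0.518910 · 4.358899 = -2.262

-2.262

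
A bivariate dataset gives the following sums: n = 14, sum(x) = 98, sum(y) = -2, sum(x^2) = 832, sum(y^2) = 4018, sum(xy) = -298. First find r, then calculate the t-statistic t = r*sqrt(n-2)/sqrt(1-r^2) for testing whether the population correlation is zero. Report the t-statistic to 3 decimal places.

-1.383

Numerator: nΣxy − (Σx)(Σy) = 14·(-298) − (98)(-2) = -3976
Denominator: √[(nΣx²−(Σx)²)(nΣy²−(Σy)²)]
  nΣx²−(Σx)² = 14·832 − 9604 = 2044;  nΣy²−(Σy)² = 14·4018 − 4 = 56248
  √(2044·56248) = √114970912 = 10722.4490
r = -3976 / 10722.4490 = -0.3708
t = r·√(n−2)/√(1−r²) = -0.3708·√12 / √(1−0.137493) = -1.284489 / 0.928713 = -1.383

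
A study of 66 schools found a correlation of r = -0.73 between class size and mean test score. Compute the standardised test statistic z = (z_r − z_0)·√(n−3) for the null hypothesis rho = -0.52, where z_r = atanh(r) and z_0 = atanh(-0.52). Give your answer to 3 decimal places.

z_r = atanh(-0.73) = -0.928727,  z_0 = atanh(-0.52) = -0.576340
SE = 1/√(n−3) = 1/√63 = 0.125988
z = (z_r − z_0)/SE = (-0.928727 − (-0.576340)) / 0.125988 = -0.352387 / 0.125988 = -2.797

-2.797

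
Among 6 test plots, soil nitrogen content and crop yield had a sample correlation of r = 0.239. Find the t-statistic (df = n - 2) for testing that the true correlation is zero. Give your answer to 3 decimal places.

0.492

1 − r² = 1 − 0.057121 = 0.942879;  √(1−r²) = 0.971020
√(n−2) = √4 = 2.000000
t = r·√(n−2)/√(1−r²) = 0.239 · 2.000000 / 0.971020 = 0.492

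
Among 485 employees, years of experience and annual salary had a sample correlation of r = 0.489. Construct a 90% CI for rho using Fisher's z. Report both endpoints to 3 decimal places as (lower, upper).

(0.430, 0.544)

Fisher z: z_r = atanh(r) = ½·ln((1+0.489)/(1−0.489)) = 0.534745
SE(z) = 1/√(n−3) = 1/√482 = 0.045549
90% ⇒ z* = 1.645; margin = 1.645·0.045549 = 0.074928
CI on z-scale: (0.459817, 0.609673)
Back-transform: tanh(0.459817) = 0.429935, tanh(0.609673) = 0.543897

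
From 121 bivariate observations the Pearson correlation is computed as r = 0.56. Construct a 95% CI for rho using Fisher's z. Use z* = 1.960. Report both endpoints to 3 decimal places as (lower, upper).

z_r = atanh(0.56) = 0.632833;  SE = 1/√(n−3) = 1/√118 = 0.092057
z-limits: 0.632833 ± 1.960·0.092057 = 0.632833 ± 0.180432 = [0.452401, 0.813265]
ρ-limits: (tanh 0.452401, tanh 0.813265) = (0.424, 0.671)

(0.424, 0.671)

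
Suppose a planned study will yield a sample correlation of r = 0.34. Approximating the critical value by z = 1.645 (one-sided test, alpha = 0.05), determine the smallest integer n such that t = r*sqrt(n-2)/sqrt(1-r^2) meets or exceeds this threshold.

23

Need r·√(n−2)/√(1−r²) ≥ 1.645
√(n−2) ≥ 1.645·√(1−0.1156) / 0.34 = 1.645·0.940425 / 0.34 = 4.5500
n−2 ≥ 20.7025  ⇒  n ≥ 22.7025
Smallest integer n = 23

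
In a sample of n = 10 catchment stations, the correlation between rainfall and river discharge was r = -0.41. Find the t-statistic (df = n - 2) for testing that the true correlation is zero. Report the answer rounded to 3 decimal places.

-1.271

1 − r² = 1 − 0.1681 = 0.8319;  √(1−r²) = 0.912086
√(n−2) = √8 = 2.828427
t = r·√(n−2)/√(1−r²) = -0.41 · 2.828427 / 0.912086 = -1.271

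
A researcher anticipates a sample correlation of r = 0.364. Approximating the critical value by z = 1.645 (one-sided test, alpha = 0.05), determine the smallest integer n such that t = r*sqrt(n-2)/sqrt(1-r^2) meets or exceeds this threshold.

r√(n−2)/√(1−r²) ≥ 1.645  ⇔  n−2 ≥ (1.645)²·(1−r²)/r²
(1−r²)/r² = (1−0.132496)/0.132496 = 6.5474
n ≥ 2 + 2.706025·6.5474 = 2 + 17.7174 = 19.7174
⌈19.7174⌉ = 20

20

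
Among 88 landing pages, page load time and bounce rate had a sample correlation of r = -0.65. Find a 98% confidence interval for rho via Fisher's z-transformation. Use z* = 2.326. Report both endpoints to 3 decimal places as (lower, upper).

(-0.773, -0.480)

Fisher z: z_r = atanh(r) = ½·ln((1+(-0.65))/(1−(-0.65))) = -0.775299
SE(z) = 1/√(n−3) = 1/√85 = 0.108465
98% ⇒ z* = 2.326; margin = 2.326·0.108465 = 0.252290
CI on z-scale: (-1.027589, -0.523009)
Back-transform: tanh(-1.027589) = -0.772940, tanh(-0.523009) = -0.480019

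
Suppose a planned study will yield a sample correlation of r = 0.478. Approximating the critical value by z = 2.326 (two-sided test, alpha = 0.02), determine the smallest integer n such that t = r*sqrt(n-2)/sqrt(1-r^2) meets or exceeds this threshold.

21

Need r·√(n−2)/√(1−r²) ≥ 2.326
√(n−2) ≥ 2.326·√(1−0.228484) / 0.478 = 2.326·0.878360 / 0.478 = 4.2742
n−2 ≥ 18.2688  ⇒  n ≥ 20.2688
Smallest integer n = 21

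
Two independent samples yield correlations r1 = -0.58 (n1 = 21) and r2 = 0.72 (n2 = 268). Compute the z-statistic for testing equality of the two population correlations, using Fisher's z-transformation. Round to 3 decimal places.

-6.446

Fisher z-transforms: z1 = atanh(-0.58) = -0.662463, z2 = atanh(0.72) = 0.907645; difference d = -1.570108
Var(d) = 1/18 + 1/265 = 0.0555556 + 0.0037736 = 0.0593292
z = d/√Var(d) = -1.570108 / √0.0593292 = -1.570108 / 0.243576 = -6.446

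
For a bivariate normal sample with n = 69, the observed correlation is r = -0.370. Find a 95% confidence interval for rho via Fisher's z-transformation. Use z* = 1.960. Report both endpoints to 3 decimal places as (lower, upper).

z_r = atanh(-0.370) = -0.388423;  SE = 1/√(n−3) = 1/√66 = 0.123091
z-limits: -0.388423 ± 1.960·0.123091 = -0.388423 ± 0.241258 = [-0.629681, -0.147165]
ρ-limits: (tanh -0.629681, tanh -0.147165) = (-0.558, -0.146)

(-0.558, -0.146)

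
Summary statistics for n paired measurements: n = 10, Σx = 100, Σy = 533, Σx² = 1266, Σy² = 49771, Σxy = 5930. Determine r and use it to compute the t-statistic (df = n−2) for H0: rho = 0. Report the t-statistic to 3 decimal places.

S_xy = nΣxy − ΣxΣy = 10·5930 − 100·533 = 59300 − 53300 = 6000
S_xx = nΣx² − (Σx)² = 10·1266 − 100² = 12660 − 10000 = 2660
S_yy = nΣy² − (Σy)² = 10·49771 − 533² = 497710 − 284089 = 213621
r = S_xy / √(S_xx·S_yy) = 6000 / √(2660·213621) = 6000 / √568231860 = 6000 / 23837.6144 = 0.2517
t = r·√(n−2)/√(1−r²) = 0.2517·√8 / √(1−0.063353) = 0.711915 / 0.967805 = 0.736

0.736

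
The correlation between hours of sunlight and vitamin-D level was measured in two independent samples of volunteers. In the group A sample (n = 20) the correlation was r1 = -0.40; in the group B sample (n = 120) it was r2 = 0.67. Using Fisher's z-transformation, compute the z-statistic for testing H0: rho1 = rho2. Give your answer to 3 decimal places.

Fisher z-transforms: z1 = atanh(-0.40) = -0.423649, z2 = atanh(0.67) = 0.810743; difference d = -1.234392
Var(d) = 1/17 + 1/117 = 0.0588235 + 0.0085470 = 0.0673705
z = d/√Var(d) = -1.234392 / √0.0673705 = -1.234392 / 0.259558 = -4.756

-4.756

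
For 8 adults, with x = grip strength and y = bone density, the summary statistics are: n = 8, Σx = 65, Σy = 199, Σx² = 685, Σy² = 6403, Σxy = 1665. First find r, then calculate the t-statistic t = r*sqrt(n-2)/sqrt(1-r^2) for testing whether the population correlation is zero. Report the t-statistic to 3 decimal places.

0.248

S_xy = nΣxy − ΣxΣy = 8·1665 − 65·199 = 13320 − 12935 = 385
S_xx = nΣx² − (Σx)² = 8·685 − 65² = 5480 − 4225 = 1255
S_yy = nΣy² − (Σy)² = 8·6403 − 199² = 51224 − 39601 = 11623
r = S_xy / √(S_xx·S_yy) = 385 / √(1255·11623) = 385 / √14586865 = 385 / 3819.2755 = 0.1008
t = r·√(n−2)/√(1−r²) = 0.1008·√6 / √(1−0.010161) = 0.246909 / 0.994907 = 0.248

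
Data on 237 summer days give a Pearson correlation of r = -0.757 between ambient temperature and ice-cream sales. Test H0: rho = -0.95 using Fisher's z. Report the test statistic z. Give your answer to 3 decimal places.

Fisher z: atanh(-0.757) = -0.989151, atanh(-0.95) = -1.831781
z = (z_r − z_0)·√(n−3) = (-0.989151 − (-1.831781))·√234 = 0.842630 · 15.297059 = 12.890

12.890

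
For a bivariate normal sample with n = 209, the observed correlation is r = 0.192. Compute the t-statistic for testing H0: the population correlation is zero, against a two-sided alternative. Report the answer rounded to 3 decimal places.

2.815

t = r·√(n−2) / √(1−r²) with r = 0.192, n = 209
  = 0.192·√207 / √(1 − 0.036864)
  = 0.192·14.387495 / 0.981395
  = 2.762399 / 0.981395 = 2.815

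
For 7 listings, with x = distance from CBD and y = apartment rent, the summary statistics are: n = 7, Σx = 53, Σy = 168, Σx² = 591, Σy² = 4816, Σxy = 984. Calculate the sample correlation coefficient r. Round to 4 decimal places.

-0.7468

S_xy = nΣxy − ΣxΣy = 7·984 − 53·168 = 6888 − 8904 = -2016
S_xx = nΣx² − (Σx)² = 7·591 − 53² = 4137 − 2809 = 1328
S_yy = nΣy² − (Σy)² = 7·4816 − 168² = 33712 − 28224 = 5488
r = S_xy / √(S_xx·S_yy) = -2016 / √(1328·5488) = -2016 / √7288064 = -2016 / 2699.6415 = -0.7468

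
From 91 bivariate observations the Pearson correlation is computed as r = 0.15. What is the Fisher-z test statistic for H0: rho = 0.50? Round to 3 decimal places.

z_r = atanh(0.15) = 0.151140,  z_0 = atanh(0.50) = 0.549306
SE = 1/√(n−3) = 1/√88 = 0.106600
z = (z_r − z_0)/SE = (0.151140 − 0.549306) / 0.106600 = -0.398166 / 0.106600 = -3.735

-3.735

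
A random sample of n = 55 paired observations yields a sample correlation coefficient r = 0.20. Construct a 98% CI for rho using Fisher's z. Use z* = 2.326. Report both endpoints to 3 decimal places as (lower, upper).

(-0.119, 0.482)

z_r = atanh(0.20) = 0.202733;  SE = 1/√(n−3) = 1/√52 = 0.138675
z-limits: 0.202733 ± 2.326·0.138675 = 0.202733 ± 0.322558 = [-0.119825, 0.525291]
ρ-limits: (tanh -0.119825, tanh 0.525291) = (-0.119, 0.482)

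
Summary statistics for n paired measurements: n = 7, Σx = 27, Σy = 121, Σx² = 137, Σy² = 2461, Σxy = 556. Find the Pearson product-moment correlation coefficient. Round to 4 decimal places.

0.8104

Numerator: nΣxy − (Σx)(Σy) = 7·556 − (27)(121) = 625
Denominator: √[(nΣx²−(Σx)²)(nΣy²−(Σy)²)]
  nΣx²−(Σx)² = 7·137 − 729 = 230;  nΣy²−(Σy)² = 7·2461 − 14641 = 2586
  √(230·2586) = √594780 = 771.2198
r = 625 / 771.2198 = 0.8104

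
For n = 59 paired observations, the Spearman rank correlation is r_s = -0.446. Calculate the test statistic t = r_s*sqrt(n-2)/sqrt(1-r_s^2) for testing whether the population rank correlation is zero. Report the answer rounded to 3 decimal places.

-3.762

1 − r_s² = 1 − 0.198916 = 0.801084;  √(1−r_s²) = 0.895033
√(n−2) = √57 = 7.549834
t = r_s·√(n−2)/√(1−r_s²) = -0.446 · 7.549834 / 0.895033 = -3.762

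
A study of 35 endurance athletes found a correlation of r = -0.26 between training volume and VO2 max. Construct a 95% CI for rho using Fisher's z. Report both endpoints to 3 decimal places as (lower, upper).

z_r = atanh(-0.26) = -0.266108;  SE = 1/√(n−3) = 1/√32 = 0.176777
z-limits: -0.266108 ± 1.960·0.176777 = -0.266108 ± 0.346483 = [-0.612591, 0.080375]
ρ-limits: (tanh -0.612591, tanh 0.080375) = (-0.546, 0.080)

(-0.546, 0.080)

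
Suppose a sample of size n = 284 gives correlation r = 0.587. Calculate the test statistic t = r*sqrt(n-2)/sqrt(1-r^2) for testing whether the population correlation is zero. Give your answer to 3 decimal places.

t = r·√(n−2) / √(1−r²) with r = 0.587, n = 284
  = 0.587·√282 / √(1 − 0.344569)
  = 0.587·16.792856 / 0.809587
  = 9.857406 / 0.809587 = 12.176

12.176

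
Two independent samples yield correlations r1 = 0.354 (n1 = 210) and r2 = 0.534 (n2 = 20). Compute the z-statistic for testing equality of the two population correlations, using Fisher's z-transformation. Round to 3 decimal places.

-0.895

z1 = atanh(0.354) = 0.370009,  z2 = atanh(0.534) = 0.595724
SE = √(1/(n1−3) + 1/(n2−3)) = √(1/207 + 1/17) = √(0.0048309 + 0.0588235) = √0.0636544 = 0.252298
z = (z1 − z2)/SE = (0.370009 − 0.595724) / 0.252298 = -0.225715 / 0.252298 = -0.895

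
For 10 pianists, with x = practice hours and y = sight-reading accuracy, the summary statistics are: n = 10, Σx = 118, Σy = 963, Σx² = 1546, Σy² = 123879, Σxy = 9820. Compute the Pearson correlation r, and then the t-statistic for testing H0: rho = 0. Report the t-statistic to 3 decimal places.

S_xy = nΣxy − ΣxΣy = 10·9820 − 118·963 = 98200 − 113634 = -15434
S_xx = nΣx² − (Σx)² = 10·1546 − 118² = 15460 − 13924 = 1536
S_yy = nΣy² − (Σy)² = 10·123879 − 963² = 1238790 − 927369 = 311421
r = S_xy / √(S_xx·S_yy) = -15434 / √(1536·311421) = -15434 / √478342656 = -15434 / 21871.0461 = -0.7057
t = r·√(n−2)/√(1−r²) = -0.7057·√8 / √(1−0.498012) = -1.996021 / 0.708511 = -2.817

-2.817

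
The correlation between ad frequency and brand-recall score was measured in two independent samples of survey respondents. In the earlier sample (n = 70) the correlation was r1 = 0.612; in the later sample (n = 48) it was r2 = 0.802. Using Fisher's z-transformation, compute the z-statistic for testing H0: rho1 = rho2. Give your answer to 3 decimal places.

Fisher z-transforms: z1 = atanh(0.612) = 0.712113, z2 = atanh(0.802) = 1.104193; difference d = -0.392080
Var(d) = 1/67 + 1/45 = 0.0149254 + 0.0222222 = 0.0371476
z = d/√Var(d) = -0.392080 / √0.0371476 = -0.392080 / 0.192737 = -2.034

-2.034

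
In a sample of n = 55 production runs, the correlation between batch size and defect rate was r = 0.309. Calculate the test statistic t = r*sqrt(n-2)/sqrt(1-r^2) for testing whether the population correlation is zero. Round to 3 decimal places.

t = r·√(n−2) / √(1−r²) with r = 0.309, n = 55
  = 0.309·√53 / √(1 − 0.095481)
  = 0.309·7.280110 / 0.951062
  = 2.249554 / 0.951062 = 2.365

2.365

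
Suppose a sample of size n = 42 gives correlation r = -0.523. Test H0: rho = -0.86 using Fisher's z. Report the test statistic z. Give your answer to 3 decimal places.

z_r = atanh(-0.523) = -0.580460,  z_0 = atanh(-0.86) = -1.293345
SE = 1/√(n−3) = 1/√39 = 0.160128
z = (z_r − z_0)/SE = (-0.580460 − (-1.293345)) / 0.160128 = 0.712885 / 0.160128 = 4.452

4.452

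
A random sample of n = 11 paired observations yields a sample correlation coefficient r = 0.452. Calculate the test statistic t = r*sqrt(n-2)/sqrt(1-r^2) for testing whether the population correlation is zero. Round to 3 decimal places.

1.520

t = r·√(n−2) / √(1−r²) with r = 0.452, n = 11
  = 0.452·√9 / √(1 − 0.204304)
  = 0.452·3.000000 / 0.892018
  = 1.356000 / 0.892018 = 1.520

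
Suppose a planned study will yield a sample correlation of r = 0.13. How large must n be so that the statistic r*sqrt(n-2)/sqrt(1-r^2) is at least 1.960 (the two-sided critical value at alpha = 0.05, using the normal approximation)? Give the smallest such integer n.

r√(n−2)/√(1−r²) ≥ 1.960  ⇔  n−2 ≥ (1.960)²·(1−r²)/r²
(1−r²)/r² = (1−0.0169)/0.0169 = 58.1716
n ≥ 2 + 3.8416·58.1716 = 2 + 223.4720 = 225.4720
⌈225.4720⌉ = 226

226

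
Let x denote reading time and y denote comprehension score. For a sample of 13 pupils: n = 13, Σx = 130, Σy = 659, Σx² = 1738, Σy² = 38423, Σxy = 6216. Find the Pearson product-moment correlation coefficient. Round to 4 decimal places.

Numerator: nΣxy − (Σx)(Σy) = 13·6216 − (130)(659) = -4862
Denominator: √[(nΣx²−(Σx)²)(nΣy²−(Σy)²)]
  nΣx²−(Σx)² = 13·1738 − 16900 = 5694;  nΣy²−(Σy)² = 13·38423 − 434281 = 65218
  √(5694·65218) = √371351292 = 19270.4772
r = -4862 / 19270.4772 = -0.2523

-0.2523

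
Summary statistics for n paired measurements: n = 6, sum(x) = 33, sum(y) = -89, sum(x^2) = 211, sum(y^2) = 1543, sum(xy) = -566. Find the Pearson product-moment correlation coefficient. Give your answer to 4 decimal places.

-0.9435

S_xy = nΣxy − ΣxΣy = 6·(-566) − 33·(-89) = -3396 − (-2937) = -459
S_xx = nΣx² − (Σx)² = 6·211 − 33² = 1266 − 1089 = 177
S_yy = nΣy² − (Σy)² = 6·1543 − (-89)² = 9258 − 7921 = 1337
r = S_xy / √(S_xx·S_yy) = -459 / √(177·1337) = -459 / √236649 = -459 / 486.4658 = -0.9435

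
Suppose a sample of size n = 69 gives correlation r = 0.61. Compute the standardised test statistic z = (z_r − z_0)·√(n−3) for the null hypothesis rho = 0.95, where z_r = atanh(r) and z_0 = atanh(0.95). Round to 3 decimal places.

-9.122

z_r = atanh(0.61) = 0.708921,  z_0 = atanh(0.95) = 1.831781
SE = 1/√(n−3) = 1/√66 = 0.123091
z = (z_r − z_0)/SE = (0.708921 − 1.831781) / 0.123091 = -1.122860 / 0.123091 = -9.122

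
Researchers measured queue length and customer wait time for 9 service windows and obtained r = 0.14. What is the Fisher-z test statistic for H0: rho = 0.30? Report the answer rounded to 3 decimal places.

-0.413

Fisher z: atanh(0.14) = 0.140926, atanh(0.30) = 0.309520
z = (z_r − z_0)·√(n−3) = (0.140926 − 0.309520)·√6 = -0.168594 · 2.449490 = -0.413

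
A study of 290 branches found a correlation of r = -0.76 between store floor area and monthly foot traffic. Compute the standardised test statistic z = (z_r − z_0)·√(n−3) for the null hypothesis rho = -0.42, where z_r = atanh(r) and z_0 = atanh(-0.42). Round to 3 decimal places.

-9.293

Fisher z: atanh(-0.76) = -0.996215, atanh(-0.42) = -0.447692
z = (z_r − z_0)·√(n−3) = (-0.996215 − (-0.447692))·√287 = -0.548523 · 16.941074 = -9.293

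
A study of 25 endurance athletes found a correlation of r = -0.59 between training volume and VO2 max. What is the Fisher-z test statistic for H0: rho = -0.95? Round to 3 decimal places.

z_r = atanh(-0.59) = -0.677666,  z_0 = atanh(-0.95) = -1.831781
SE = 1/√(n−3) = 1/√22 = 0.213201
z = (z_r − z_0)/SE = (-0.677666 − (-1.831781)) / 0.213201 = 1.154115 / 0.213201 = 5.413

5.413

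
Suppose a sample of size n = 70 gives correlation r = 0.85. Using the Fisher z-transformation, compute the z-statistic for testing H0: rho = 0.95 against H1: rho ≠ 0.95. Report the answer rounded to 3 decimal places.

-4.712

Fisher z: atanh(0.85) = 1.256153, atanh(0.95) = 1.831781
z = (z_r − z_0)·√(n−3) = (1.256153 − 1.831781)·√67 = -0.575628 · 8.185353 = -4.712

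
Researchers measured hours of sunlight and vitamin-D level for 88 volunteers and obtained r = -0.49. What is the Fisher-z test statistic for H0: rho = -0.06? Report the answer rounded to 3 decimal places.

Fisher z: atanh(-0.49) = -0.536060, atanh(-0.06) = -0.060072
z = (z_r − z_0)·√(n−3) = (-0.536060 − (-0.060072))·√85 = -0.475988 · 9.219544 = -4.388

-4.388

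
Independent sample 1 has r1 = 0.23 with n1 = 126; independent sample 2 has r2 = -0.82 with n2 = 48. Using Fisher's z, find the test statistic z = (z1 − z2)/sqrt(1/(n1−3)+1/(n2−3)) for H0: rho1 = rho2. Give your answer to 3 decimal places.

7.984

z1 = atanh(0.23) = 0.234189,  z2 = atanh(-0.82) = -1.156817
SE = √(1/(n1−3) + 1/(n2−3)) = √(1/123 + 1/45) = √(0.0081301 + 0.0222222) = √0.0303523 = 0.174219
z = (z1 − z2)/SE = (0.234189 − (-1.156817)) / 0.174219 = 1.391006 / 0.174219 = 7.984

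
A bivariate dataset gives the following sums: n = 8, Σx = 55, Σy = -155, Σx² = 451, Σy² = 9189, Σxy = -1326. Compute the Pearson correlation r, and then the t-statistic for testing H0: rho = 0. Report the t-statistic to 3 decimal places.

-1.031

Numerator: nΣxy − (Σx)(Σy) = 8·(-1326) − (55)(-155) = -2083
Denominator: √[(nΣx²−(Σx)²)(nΣy²−(Σy)²)]
  nΣx²−(Σx)² = 8·451 − 3025 = 583;  nΣy²−(Σy)² = 8·9189 − 24025 = 49487
  √(583·49487) = √28850921 = 5371.3053
r = -2083 / 5371.3053 = -0.3878
t = r·√(n−2)/√(1−r²) = -0.3878·√6 / √(1−0.150389) = -0.949912 / 0.921743 = -1.031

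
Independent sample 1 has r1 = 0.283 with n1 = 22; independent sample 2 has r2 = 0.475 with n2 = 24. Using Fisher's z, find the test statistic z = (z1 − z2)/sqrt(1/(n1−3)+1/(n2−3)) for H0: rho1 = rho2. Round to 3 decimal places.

-0.712

Fisher z-transforms: z1 = atanh(0.283) = 0.290940, z2 = atanh(0.475) = 0.516508; difference d = -0.225568
Var(d) = 1/19 + 1/21 = 0.0526316 + 0.0476190 = 0.1002506
z = d/√Var(d) = -0.225568 / √0.1002506 = -0.225568 / 0.316624 = -0.712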